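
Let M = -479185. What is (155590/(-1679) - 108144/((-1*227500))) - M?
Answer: 45750069315319/95493125 ≈ 4.7909e+5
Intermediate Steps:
(155590/(-1679) - 108144/((-1*227500))) - M = (155590/(-1679) - 108144/((-1*227500))) - 1*(-479185) = (155590*(-1/1679) - 108144/(-227500)) + 479185 = (-155590/1679 - 108144*(-1/227500)) + 479185 = (-155590/1679 + 27036/56875) + 479185 = -8803787806/95493125 + 479185 = 45750069315319/95493125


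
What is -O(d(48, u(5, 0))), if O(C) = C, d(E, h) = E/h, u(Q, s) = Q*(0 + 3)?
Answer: -16/5 ≈ -3.2000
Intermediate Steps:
u(Q, s) = 3*Q (u(Q, s) = Q*3 = 3*Q)
-O(d(48, u(5, 0))) = -48/(3*5) = -48/15 = -1*16/5 = -16/5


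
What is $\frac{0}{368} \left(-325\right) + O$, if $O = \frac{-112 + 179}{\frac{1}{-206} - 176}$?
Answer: $- \frac{13802}{36257} \approx -0.38067$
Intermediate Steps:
$O = - \frac{13802}{36257}$ ($O = \frac{67}{- \frac{1}{206} - 176} = \frac{67}{- \frac{36257}{206}} = 67 \left(- \frac{206}{36257}\right) = - \frac{13802}{36257} \approx -0.38067$)
$\frac{0}{368} \left(-325\right) + O = \frac{0}{368} \left(-325\right) - \frac{13802}{36257} = 0 \cdot \frac{1}{368} \left(-325\right) - \frac{13802}{36257} = 0 \left(-325\right) - \frac{13802}{36257} = 0 - \frac{13802}{36257} = - \frac{13802}{36257}$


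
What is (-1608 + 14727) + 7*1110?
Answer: 20889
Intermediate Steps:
(-1608 + 14727) + 7*1110 = 13119 + 7770 = 20889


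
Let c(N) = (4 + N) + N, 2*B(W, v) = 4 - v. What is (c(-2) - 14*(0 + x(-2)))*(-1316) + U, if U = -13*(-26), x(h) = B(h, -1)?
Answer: 46398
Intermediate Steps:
B(W, v) = 2 - v/2 (B(W, v) = (4 - v)/2 = 2 - v/2)
x(h) = 5/2 (x(h) = 2 - ½*(-1) = 2 + ½ = 5/2)
c(N) = 4 + 2*N
U = 338
(c(-2) - 14*(0 + x(-2)))*(-1316) + U = ((4 + 2*(-2)) - 14*(0 + 5/2))*(-1316) + 338 = ((4 - 4) - 14*5/2)*(-1316) + 338 = (0 - 35)*(-1316) + 338 = -35*(-1316) + 338 = 46060 + 338 = 46398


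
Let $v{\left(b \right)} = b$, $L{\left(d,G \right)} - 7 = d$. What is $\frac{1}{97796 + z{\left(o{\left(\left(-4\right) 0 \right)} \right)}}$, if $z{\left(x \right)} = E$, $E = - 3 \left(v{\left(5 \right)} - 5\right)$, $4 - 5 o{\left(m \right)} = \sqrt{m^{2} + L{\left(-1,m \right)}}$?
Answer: $\frac{1}{97796} \approx 1.0225 \cdot 10^{-5}$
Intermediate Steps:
$L{\left(d,G \right)} = 7 + d$
$o{\left(m \right)} = \frac{4}{5} - \frac{\sqrt{6 + m^{2}}}{5}$ ($o{\left(m \right)} = \frac{4}{5} - \frac{\sqrt{m^{2} + \left(7 - 1\right)}}{5} = \frac{4}{5} - \frac{\sqrt{m^{2} + 6}}{5} = \frac{4}{5} - \frac{\sqrt{6 + m^{2}}}{5}$)
$E = 0$ ($E = - 3 \left(5 - 5\right) = \left(-3\right) 0 = 0$)
$z{\left(x \right)} = 0$
$\frac{1}{97796 + z{\left(o{\left(\left(-4\right) 0 \right)} \right)}} = \frac{1}{97796 + 0} = \frac{1}{97796}$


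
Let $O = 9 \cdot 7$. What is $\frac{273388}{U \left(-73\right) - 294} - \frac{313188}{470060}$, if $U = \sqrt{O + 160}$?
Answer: $\frac{9359116209573}{129493421465} - \frac{19957324 \sqrt{223}}{1101931} \approx -198.18$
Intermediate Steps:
$O = 63$
$U = \sqrt{223}$ ($U = \sqrt{63 + 160} = \sqrt{223} \approx 14.933$)
$\frac{273388}{U \left(-73\right) - 294} - \frac{313188}{470060} = \frac{273388}{\sqrt{223} \left(-73\right) - 294} - \frac{313188}{470060} = \frac{273388}{- 73 \sqrt{223} - 294} - \frac{78297}{117515} = \frac{273388}{-294 - 73 \sqrt{223}} - \frac{78297}{117515} = - \frac{78297}{117515} + \frac{273388}{-294 - 73 \sqrt{223}}$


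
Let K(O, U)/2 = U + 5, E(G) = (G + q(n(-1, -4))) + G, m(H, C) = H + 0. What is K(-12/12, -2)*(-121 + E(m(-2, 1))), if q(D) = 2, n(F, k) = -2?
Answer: -738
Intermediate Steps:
m(H, C) = H
E(G) = 2 + 2*G (E(G) = (G + 2) + G = (2 + G) + G = 2 + 2*G)
K(O, U) = 10 + 2*U (K(O, U) = 2*(U + 5) = 2*(5 + U) = 10 + 2*U)
K(-12/12, -2)*(-121 + E(m(-2, 1))) = (10 + 2*(-2))*(-121 + (2 + 2*(-2))) = (10 - 4)*(-121 + (2 - 4)) = 6*(-121 - 2) = 6*(-123) = -738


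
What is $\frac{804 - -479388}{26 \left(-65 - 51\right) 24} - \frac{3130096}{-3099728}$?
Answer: $- \frac{410773346}{73037341} \approx -5.6242$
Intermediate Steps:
$\frac{804 - -479388}{26 \left(-65 - 51\right) 24} - \frac{3130096}{-3099728} = \frac{804 + 479388}{26 \left(-116\right) 24} - - \frac{195631}{193733} = \frac{480192}{\left(-3016\right) 24} + \frac{195631}{193733} = \frac{480192}{-72384} + \frac{195631}{193733} = 480192 \left(- \frac{1}{72384}\right) + \frac{195631}{193733} = - \frac{2501}{377} + \frac{195631}{193733} = - \frac{410773346}{73037341}$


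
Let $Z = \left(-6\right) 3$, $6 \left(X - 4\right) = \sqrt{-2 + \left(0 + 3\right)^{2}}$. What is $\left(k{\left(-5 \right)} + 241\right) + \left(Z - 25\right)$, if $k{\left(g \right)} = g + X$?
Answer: $197 + \frac{\sqrt{7}}{6} \approx 197.44$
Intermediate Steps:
$X = 4 + \frac{\sqrt{7}}{6}$ ($X = 4 + \frac{\sqrt{-2 + \left(0 + 3\right)^{2}}}{6} = 4 + \frac{\sqrt{-2 + 3^{2}}}{6} = 4 + \frac{\sqrt{-2 + 9}}{6} = 4 + \frac{\sqrt{7}}{6} \approx 4.441$)
$Z = -18$
$k{\left(g \right)} = 4 + g + \frac{\sqrt{7}}{6}$ ($k{\left(g \right)} = g + \left(4 + \frac{\sqrt{7}}{6}\right) = 4 + g + \frac{\sqrt{7}}{6}$)
$\left(k{\left(-5 \right)} + 241\right) + \left(Z - 25\right) = \left(\left(4 - 5 + \frac{\sqrt{7}}{6}\right) + 241\right) - 43 = \left(\left(-1 + \frac{\sqrt{7}}{6}\right) + 241\right) - 43 = \left(240 + \frac{\sqrt{7}}{6}\right) - 43 = 197 + \frac{\sqrt{7}}{6}$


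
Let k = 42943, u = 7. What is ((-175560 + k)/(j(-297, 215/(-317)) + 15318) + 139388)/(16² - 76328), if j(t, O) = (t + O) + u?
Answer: -663955139879/362381219592 ≈ -1.8322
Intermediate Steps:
j(t, O) = 7 + O + t (j(t, O) = (t + O) + 7 = (O + t) + 7 = 7 + O + t)
((-175560 + k)/(j(-297, 215/(-317)) + 15318) + 139388)/(16² - 76328) = ((-175560 + 42943)/((7 + 215/(-317) - 297) + 15318) + 139388)/(16² - 76328) = (-132617/((7 + 215*(-1/317) - 297) + 15318) + 139388)/(256 - 76328) = (-132617/((7 - 215/317 - 297) + 15318) + 139388)/(-76072) = (-132617/(-92145/317 + 15318) + 139388)*(-1/76072) = (-132617/4763661/317 + 139388)*(-1/76072) = (-132617*317/4763661 + 139388)*(-1/76072) = (-42039589/4763661 + 139388)*(-1/76072) = (663955139879/4763661)*(-1/76072) = -663955139879/362381219592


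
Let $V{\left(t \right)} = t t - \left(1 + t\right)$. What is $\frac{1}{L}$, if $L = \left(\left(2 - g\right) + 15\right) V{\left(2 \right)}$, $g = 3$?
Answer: $\frac{1}{14} \approx 0.071429$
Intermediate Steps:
$V{\left(t \right)} = -1 + t^{2} - t$ ($V{\left(t \right)} = t^{2} - \left(1 + t\right) = -1 + t^{2} - t$)
$L = 14$ ($L = \left(\left(2 - 3\right) + 15\right) \left(-1 + 2^{2} - 2\right) = \left(\left(2 - 3\right) + 15\right) \left(-1 + 4 - 2\right) = \left(-1 + 15\right) 1 = 14 \cdot 1 = 14$)
$\frac{1}{L} = \frac{1}{14}$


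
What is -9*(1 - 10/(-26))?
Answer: -162/13 ≈ -12.462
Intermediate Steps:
-9*(1 - 10/(-26)) = -9*(1 - 10*(-1/26)) = -9*(1 + 5/13) = -9*18/13 = -162/13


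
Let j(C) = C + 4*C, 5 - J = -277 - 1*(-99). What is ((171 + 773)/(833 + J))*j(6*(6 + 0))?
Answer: 21240/127 ≈ 167.24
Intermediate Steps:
J = 183 (J = 5 - (-277 - 1*(-99)) = 5 - (-277 + 99) = 5 - 1*(-178) = 5 + 178 = 183)
j(C) = 5*C
((171 + 773)/(833 + J))*j(6*(6 + 0)) = ((171 + 773)/(833 + 183))*(5*(6*(6 + 0))) = (944/1016)*(5*(6*6)) = (944*(1/1016))*(5*36) = (118/127)*180 = 21240/127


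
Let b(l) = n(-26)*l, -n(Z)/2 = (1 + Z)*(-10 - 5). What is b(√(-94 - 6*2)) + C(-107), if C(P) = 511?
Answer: 511 - 750*I*√106 ≈ 511.0 - 7721.7*I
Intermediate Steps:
n(Z) = 30 + 30*Z (n(Z) = -2*(1 + Z)*(-10 - 5) = -2*(1 + Z)*(-15) = -2*(-15 - 15*Z) = 30 + 30*Z)
b(l) = -750*l (b(l) = (30 + 30*(-26))*l = (30 - 780)*l = -750*l)
b(√(-94 - 6*2)) + C(-107) = -750*√(-94 - 6*2) + 511 = -750*√(-94 - 12) + 511 = -750*I*√106 + 511 = 511 - 750*I*√106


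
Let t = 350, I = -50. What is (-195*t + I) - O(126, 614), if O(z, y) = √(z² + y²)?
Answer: -68300 - 2*√98218 ≈ -68927.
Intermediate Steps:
O(z, y) = √(y² + z²)
(-195*t + I) - O(126, 614) = (-195*350 - 50) - √(614² + 126²) = (-68250 - 50) - √(376996 + 15876) = -68300 - √392872 = -68300 - 2*√98218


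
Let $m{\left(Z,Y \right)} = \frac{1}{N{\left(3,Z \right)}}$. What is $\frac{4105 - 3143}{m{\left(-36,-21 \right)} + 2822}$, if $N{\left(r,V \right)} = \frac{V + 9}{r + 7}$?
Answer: $\frac{12987}{38092} \approx 0.34094$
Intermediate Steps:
$N{\left(r,V \right)} = \frac{9 + V}{7 + r}$
$m{\left(Z,Y \right)} = \frac{1}{\frac{9}{10} + \frac{Z}{10}}$ ($m{\left(Z,Y \right)} = \frac{1}{\frac{1}{7 + 3} \left(9 + Z\right)} = \frac{1}{\frac{1}{10} \left(9 + Z\right)} = \frac{1}{\frac{9}{10} + \frac{Z}{10}}$)
$\frac{4105 - 3143}{m{\left(-36,-21 \right)} + 2822} = \frac{4105 - 3143}{\frac{10}{9 - 36} + 2822} = \frac{962}{\frac{10}{-27} + 2822} = \frac{962}{10 \left(- \frac{1}{27}\right) + 2822} = \frac{962}{- \frac{10}{27} + 2822} = \frac{962}{\frac{76184}{27}} = 962 \cdot \frac{27}{76184} = \frac{12987}{38092}$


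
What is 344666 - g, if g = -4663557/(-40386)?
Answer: 4638339173/13462 ≈ 3.4455e+5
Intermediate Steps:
g = 1554519/13462 (g = -4663557*(-1/40386) = 1554519/13462 ≈ 115.47)
344666 - g = 344666 - 1*1554519/13462 = 344666 - 1554519/13462 = 4638339173/13462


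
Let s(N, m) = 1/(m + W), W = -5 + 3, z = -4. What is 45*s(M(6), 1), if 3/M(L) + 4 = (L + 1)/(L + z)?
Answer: -45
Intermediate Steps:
W = -2
M(L) = 3/(-4 + (1 + L)/(-4 + L)) (M(L) = 3/(-4 + (L + 1)/(L - 4)) = 3/(-4 + (1 + L)/(-4 + L)))
s(N, m) = 1/(-2 + m) (s(N, m) = 1/(m - 2) = 1/(-2 + m))
45*s(M(6), 1) = 45/(-2 + 1) = 45/(-1) = 45*(-1) = -45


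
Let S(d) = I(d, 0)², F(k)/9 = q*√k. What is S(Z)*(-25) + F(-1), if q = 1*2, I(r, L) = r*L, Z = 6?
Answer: 18*I ≈ 18.0*I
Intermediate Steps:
I(r, L) = L*r
q = 2
F(k) = 18*√k (F(k) = 9*(2*√k) = 18*√k)
S(d) = 0 (S(d) = (0*d)² = 0² = 0)
S(Z)*(-25) + F(-1) = 0*(-25) + 18*√(-1) = 0 + 18*I = 18*I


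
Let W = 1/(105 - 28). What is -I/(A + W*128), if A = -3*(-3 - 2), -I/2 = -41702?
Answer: -6422108/1283 ≈ -5005.5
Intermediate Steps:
I = 83404 (I = -2*(-41702) = 83404)
A = 15 (A = -3*(-5) = 15)
W = 1/77 ≈ 0.012987
-I/(A + W*128) = -83404/(15 + (1/77)*128) = -83404/(15 + 128/77) = -83404/1283/77 = -83404*77/1283 = -1*6422108/1283 = -6422108/1283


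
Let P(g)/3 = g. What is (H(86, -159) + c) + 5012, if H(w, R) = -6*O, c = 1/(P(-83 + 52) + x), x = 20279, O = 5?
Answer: 100566653/20186 ≈ 4982.0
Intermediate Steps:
P(g) = 3*g
c = 1/20186 (c = 1/(3*(-83 + 52) + 20279) = 1/(3*(-31) + 20279) = 1/(-93 + 20279) = 1/20186 ≈ 4.9539e-5)
H(w, R) = -30 (H(w, R) = -6*5 = -30)
(H(86, -159) + c) + 5012 = (-30 + 1/20186) + 5012 = -605579/20186 + 5012 = 100566653/20186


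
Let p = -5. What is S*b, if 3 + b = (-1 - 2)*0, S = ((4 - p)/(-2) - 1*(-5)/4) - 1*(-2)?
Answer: 15/4 ≈ 3.7500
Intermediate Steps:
S = -5/4 (S = ((4 - 1*(-5))/(-2) - 1*(-5)/4) - 1*(-2) = ((4 + 5)*(-½) + 5*(¼)) + 2 = (9*(-½) + 5/4) + 2 = (-9/2 + 5/4) + 2 = -13/4 + 2 = -5/4 ≈ -1.2500)
b = -3 (b = -3 + (-1 - 2)*0 = -3 - 3*0 = -3 + 0 = -3)
S*b = -5/4*(-3) = 15/4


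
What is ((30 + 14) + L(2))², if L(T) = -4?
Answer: 1600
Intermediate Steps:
((30 + 14) + L(2))² = ((30 + 14) - 4)² = (44 - 4)² = 40² = 1600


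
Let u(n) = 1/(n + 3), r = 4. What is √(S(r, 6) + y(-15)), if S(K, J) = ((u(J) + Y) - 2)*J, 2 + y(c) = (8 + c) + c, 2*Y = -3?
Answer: I*√399/3 ≈ 6.6583*I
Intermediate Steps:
Y = -3/2 (Y = (½)*(-3) = -3/2 ≈ -1.5000)
u(n) = 1/(3 + n)
y(c) = 6 + 2*c (y(c) = -2 + ((8 + c) + c) = -2 + (8 + 2*c) = 6 + 2*c)
S(K, J) = J*(-7/2 + 1/(3 + J)) (S(K, J) = ((1/(3 + J) - 3/2) - 2)*J = ((-3/2 + 1/(3 + J)) - 2)*J = (-7/2 + 1/(3 + J))*J = J*(-7/2 + 1/(3 + J)))
√(S(r, 6) + y(-15)) = √(-1*6*(19 + 7*6)/(6 + 2*6) + (6 + 2*(-15))) = √(-1*6*(19 + 42)/(6 + 12) + (6 - 30)) = √(-1*6*61/18 - 24) = √(-1*6*1/18*61 - 24) = √(-61/3 - 24) = √(-133/3) = I*√399/3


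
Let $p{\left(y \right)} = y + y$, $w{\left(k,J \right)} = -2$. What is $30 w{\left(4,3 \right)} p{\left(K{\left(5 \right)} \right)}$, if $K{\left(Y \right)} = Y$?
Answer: $-600$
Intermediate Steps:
$p{\left(y \right)} = 2 y$
$30 w{\left(4,3 \right)} p{\left(K{\left(5 \right)} \right)} = 30 \left(-2\right) 2 \cdot 5 = \left(-60\right) 10 = -600$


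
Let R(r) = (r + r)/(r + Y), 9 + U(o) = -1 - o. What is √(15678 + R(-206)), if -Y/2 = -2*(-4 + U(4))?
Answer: 74*√55322/139 ≈ 125.22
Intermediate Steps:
U(o) = -10 - o (U(o) = -9 + (-1 - o) = -10 - o)
Y = -72 (Y = -(-4)*(-4 + (-10 - 1*4)) = -(-4)*(-4 + (-10 - 4)) = -(-4)*(-4 - 14) = -(-4)*(-18) = -2*36 = -72)
R(r) = 2*r/(-72 + r) (R(r) = (r + r)/(r - 72) = (2*r)/(-72 + r) = 2*r/(-72 + r))
√(15678 + R(-206)) = √(15678 + 2*(-206)/(-72 - 206)) = √(15678 + 2*(-206)/(-278)) = √(15678 + 2*(-206)*(-1/278)) = √(15678 + 206/139) = √(2179448/139) = 74*√55322/139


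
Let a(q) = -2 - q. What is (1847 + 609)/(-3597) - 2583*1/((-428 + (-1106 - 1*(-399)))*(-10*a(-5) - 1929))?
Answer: -1823373697/2665934535 ≈ -0.68395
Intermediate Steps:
(1847 + 609)/(-3597) - 2583*1/((-428 + (-1106 - 1*(-399)))*(-10*a(-5) - 1929)) = (1847 + 609)/(-3597) - 2583*1/((-428 + (-1106 - 1*(-399)))*(-10*(-2 - 1*(-5)) - 1929)) = 2456*(-1/3597) - 2583*1/((-428 + (-1106 + 399))*(-10*(-2 + 5) - 1929)) = -2456/3597 - 2583*1/((-428 - 707)*(-10*3 - 1929)) = -2456/3597 - 2583*(-1/(1135*(-30 - 1929))) = -2456/3597 - 2583/((-1959*(-1135))) = -2456/3597 - 2583/2223465 = -2456/3597 - 2583*1/2223465 = -2456/3597 - 861/741155 = -1823373697/2665934535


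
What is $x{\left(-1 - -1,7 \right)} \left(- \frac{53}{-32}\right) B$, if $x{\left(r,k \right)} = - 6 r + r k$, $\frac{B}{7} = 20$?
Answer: $0$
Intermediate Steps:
$B = 140$ ($B = 7 \cdot 20 = 140$)
$x{\left(r,k \right)} = - 6 r + k r$
$x{\left(-1 - -1,7 \right)} \left(- \frac{53}{-32}\right) B = \left(-1 - -1\right) \left(-6 + 7\right) \left(- \frac{53}{-32}\right) 140 = \left(-1 + 1\right) 1 \left(\left(-53\right) \left(- \frac{1}{32}\right)\right) 140 = 0 \cdot 1 \cdot \frac{53}{32} \cdot 140 = 0 \cdot \frac{53}{32} \cdot 140 = 0 \cdot 140 = 0$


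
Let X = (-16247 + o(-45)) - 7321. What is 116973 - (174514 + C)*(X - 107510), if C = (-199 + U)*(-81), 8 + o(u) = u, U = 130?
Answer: 23617203466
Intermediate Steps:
o(u) = -8 + u
C = 5589 (C = (-199 + 130)*(-81) = -69*(-81) = 5589)
X = -23621 (X = (-16247 + (-8 - 45)) - 7321 = (-16247 - 53) - 7321 = -16300 - 7321 = -23621)
116973 - (174514 + C)*(X - 107510) = 116973 - (174514 + 5589)*(-23621 - 107510) = 116973 - 180103*(-131131) = 116973 - 1*(-23617086493) = 116973 + 23617086493 = 23617203466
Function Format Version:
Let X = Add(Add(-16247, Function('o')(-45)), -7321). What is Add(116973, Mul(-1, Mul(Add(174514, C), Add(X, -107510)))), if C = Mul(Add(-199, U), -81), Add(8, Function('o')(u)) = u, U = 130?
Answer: 23617203466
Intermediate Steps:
Function('o')(u) = Add(-8, u)
C = 5589 (C = Mul(Add(-199, 130), -81) = Mul(-69, -81) = 5589)
X = -23621 (X = Add(Add(-16247, Add(-8, -45)), -7321) = Add(Add(-16247, -53), -7321) = Add(-16300, -7321) = -23621)
Add(116973, Mul(-1, Mul(Add(174514, C), Add(X, -107510)))) = Add(116973, Mul(-1, Mul(Add(174514, 5589), Add(-23621, -107510)))) = Add(116973, Mul(-1, Mul(180103, -131131))) = Add(116973, Mul(-1, -23617086493)) = Add(116973, 23617086493) = 23617203466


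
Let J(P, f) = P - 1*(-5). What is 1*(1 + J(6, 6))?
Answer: 12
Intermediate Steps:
J(P, f) = 5 + P (J(P, f) = P + 5 = 5 + P)
1*(1 + J(6, 6)) = 1*(1 + (5 + 6)) = 1*(1 + 11) = 1*12 = 12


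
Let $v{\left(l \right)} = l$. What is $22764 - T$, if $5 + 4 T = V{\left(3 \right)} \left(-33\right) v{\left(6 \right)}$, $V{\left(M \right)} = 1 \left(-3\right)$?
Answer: $\frac{90467}{4} \approx 22617.0$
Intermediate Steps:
$V{\left(M \right)} = -3$
$T = \frac{589}{4}$ ($T = - \frac{5}{4} + \frac{\left(-3\right) \left(-33\right) 6}{4} = - \frac{5}{4} + \frac{99 \cdot 6}{4} = - \frac{5}{4} + \frac{1}{4} \cdot 594 = - \frac{5}{4} + \frac{297}{2} = \frac{589}{4} \approx 147.25$)
$22764 - T = 22764 - \frac{589}{4} = \frac{90467}{4}$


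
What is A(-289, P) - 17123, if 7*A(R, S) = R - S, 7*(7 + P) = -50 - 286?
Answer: -120095/7 ≈ -17156.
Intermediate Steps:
P = -55 (P = -7 + (-50 - 286)/7 = -7 + (1/7)*(-336) = -7 - 48 = -55)
A(R, S) = -S/7 + R/7 (A(R, S) = (R - S)/7 = -S/7 + R/7)
A(-289, P) - 17123 = (-1/7*(-55) + (1/7)*(-289)) - 17123 = (55/7 - 289/7) - 17123 = -234/7 - 17123 = -120095/7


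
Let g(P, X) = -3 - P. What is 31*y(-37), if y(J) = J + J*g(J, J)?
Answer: -40145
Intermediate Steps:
y(J) = J + J*(-3 - J)
31*y(-37) = 31*(-1*(-37)*(2 - 37)) = 31*(-1*(-37)*(-35)) = 31*(-1295) = -40145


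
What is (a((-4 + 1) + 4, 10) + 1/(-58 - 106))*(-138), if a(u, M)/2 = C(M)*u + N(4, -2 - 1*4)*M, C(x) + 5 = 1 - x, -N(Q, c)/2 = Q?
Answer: 2127477/82 ≈ 25945.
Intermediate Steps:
N(Q, c) = -2*Q
C(x) = -4 - x (C(x) = -5 + (1 - x) = -4 - x)
a(u, M) = -16*M + 2*u*(-4 - M) (a(u, M) = 2*((-4 - M)*u + (-2*4)*M) = 2*(u*(-4 - M) - 8*M) = 2*(-8*M + u*(-4 - M)) = -16*M + 2*u*(-4 - M))
(a((-4 + 1) + 4, 10) + 1/(-58 - 106))*(-138) = ((-16*10 - 2*((-4 + 1) + 4)*(4 + 10)) + 1/(-58 - 106))*(-138) = ((-160 - 2*(-3 + 4)*14) + 1/(-164))*(-138) = ((-160 - 2*1*14) - 1/164)*(-138) = ((-160 - 28) - 1/164)*(-138) = (-188 - 1/164)*(-138) = -30833/164*(-138) = 2127477/82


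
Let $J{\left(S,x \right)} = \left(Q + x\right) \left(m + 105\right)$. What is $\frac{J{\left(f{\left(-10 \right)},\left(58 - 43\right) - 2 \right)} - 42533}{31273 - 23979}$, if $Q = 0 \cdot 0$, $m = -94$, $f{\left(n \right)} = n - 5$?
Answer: $- \frac{21195}{3647} \approx -5.8116$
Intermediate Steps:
$f{\left(n \right)} = -5 + n$
$Q = 0$
$J{\left(S,x \right)} = 11 x$ ($J{\left(S,x \right)} = \left(0 + x\right) \left(-94 + 105\right) = x 11 = 11 x$)
$\frac{J{\left(f{\left(-10 \right)},\left(58 - 43\right) - 2 \right)} - 42533}{31273 - 23979} = \frac{11 \left(\left(58 - 43\right) - 2\right) - 42533}{31273 - 23979} = \frac{11 \left(15 - 2\right) - 42533}{7294} = \left(11 \cdot 13 - 42533\right) \frac{1}{7294} = \left(143 - 42533\right) \frac{1}{7294} = \left(-42390\right) \frac{1}{7294} = - \frac{21195}{3647}$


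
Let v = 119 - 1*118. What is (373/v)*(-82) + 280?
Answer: -30306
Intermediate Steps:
v = 1 (v = 119 - 118 = 1)
(373/v)*(-82) + 280 = (373/1)*(-82) + 280 = (373*1)*(-82) + 280 = 373*(-82) + 280 = -30586 + 280 = -30306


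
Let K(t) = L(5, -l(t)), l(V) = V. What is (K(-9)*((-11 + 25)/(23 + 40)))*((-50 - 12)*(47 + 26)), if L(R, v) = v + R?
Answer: -126728/9 ≈ -14081.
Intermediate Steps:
L(R, v) = R + v
K(t) = 5 - t
(K(-9)*((-11 + 25)/(23 + 40)))*((-50 - 12)*(47 + 26)) = ((5 - 1*(-9))*((-11 + 25)/(23 + 40)))*((-50 - 12)*(47 + 26)) = ((5 + 9)*(14/63))*(-62*73) = (14*(14*(1/63)))*(-4526) = (14*(2/9))*(-4526) = (28/9)*(-4526) = -126728/9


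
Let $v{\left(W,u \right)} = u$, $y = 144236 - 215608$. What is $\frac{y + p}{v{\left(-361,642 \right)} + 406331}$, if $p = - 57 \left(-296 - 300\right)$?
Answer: $- \frac{37400}{406973} \approx -0.091898$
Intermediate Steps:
$y = -71372$
$p = 33972$ ($p = \left(-57\right) \left(-596\right) = 33972$)
$\frac{y + p}{v{\left(-361,642 \right)} + 406331} = \frac{-71372 + 33972}{642 + 406331} = - \frac{37400}{406973}$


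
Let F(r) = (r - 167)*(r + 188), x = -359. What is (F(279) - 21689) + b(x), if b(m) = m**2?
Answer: 159496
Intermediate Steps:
F(r) = (-167 + r)*(188 + r)
(F(279) - 21689) + b(x) = ((-31396 + 279**2 + 21*279) - 21689) + (-359)**2 = ((-31396 + 77841 + 5859) - 21689) + 128881 = (52304 - 21689) + 128881 = 30615 + 128881 = 159496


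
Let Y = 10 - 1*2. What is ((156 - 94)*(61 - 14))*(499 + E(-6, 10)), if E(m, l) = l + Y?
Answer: 1506538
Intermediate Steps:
Y = 8 (Y = 10 - 2 = 8)
E(m, l) = 8 + l (E(m, l) = l + 8 = 8 + l)
((156 - 94)*(61 - 14))*(499 + E(-6, 10)) = ((156 - 94)*(61 - 14))*(499 + (8 + 10)) = (62*47)*(499 + 18) = 2914*517 = 1506538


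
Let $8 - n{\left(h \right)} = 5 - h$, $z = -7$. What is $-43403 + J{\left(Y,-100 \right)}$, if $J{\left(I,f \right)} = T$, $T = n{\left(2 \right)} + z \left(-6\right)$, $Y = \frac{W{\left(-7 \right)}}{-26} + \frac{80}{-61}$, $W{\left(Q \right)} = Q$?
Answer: $-43356$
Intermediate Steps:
$n{\left(h \right)} = 3 + h$ ($n{\left(h \right)} = 8 - \left(5 - h\right) = 8 + \left(-5 + h\right) = 3 + h$)
$Y = - \frac{1653}{1586}$ ($Y = - \frac{7}{-26} + \frac{80}{-61} = \left(-7\right) \left(- \frac{1}{26}\right) + 80 \left(- \frac{1}{61}\right) = \frac{7}{26} - \frac{80}{61} = - \frac{1653}{1586} \approx -1.0422$)
$T = 47$ ($T = \left(3 + 2\right) - -42 = 5 + 42 = 47$)
$J{\left(I,f \right)} = 47$
$-43403 + J{\left(Y,-100 \right)} = -43403 + 47 = -43356$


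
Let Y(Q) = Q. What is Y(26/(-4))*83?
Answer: -1079/2 ≈ -539.50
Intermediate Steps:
Y(26/(-4))*83 = (26/(-4))*83 = (26*(-¼))*83 = -13/2*83 = -1079/2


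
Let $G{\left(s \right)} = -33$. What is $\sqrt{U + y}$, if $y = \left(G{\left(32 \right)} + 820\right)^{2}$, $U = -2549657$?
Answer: $4 i \sqrt{120643} \approx 1389.3 i$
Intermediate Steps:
$y = 619369$ ($y = \left(-33 + 820\right)^{2} = 787^{2} = 619369$)
$\sqrt{U + y} = \sqrt{-2549657 + 619369} = \sqrt{-1930288} = 4 i \sqrt{120643}$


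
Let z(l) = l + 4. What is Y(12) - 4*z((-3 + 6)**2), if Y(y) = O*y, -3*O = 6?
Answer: -76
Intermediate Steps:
O = -2 (O = -1/3*6 = -2)
Y(y) = -2*y
z(l) = 4 + l
Y(12) - 4*z((-3 + 6)**2) = -2*12 - 4*(4 + (-3 + 6)**2) = -24 - 4*(4 + 3**2) = -24 - 4*(4 + 9) = -24 - 4*13 = -24 - 52 = -76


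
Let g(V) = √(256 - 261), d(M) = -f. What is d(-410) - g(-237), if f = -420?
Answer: 420 - I*√5 ≈ 420.0 - 2.2361*I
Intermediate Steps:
d(M) = 420 (d(M) = -1*(-420) = 420)
g(V) = I*√5 (g(V) = √(-5) = I*√5)
d(-410) - g(-237) = 420 - I*√5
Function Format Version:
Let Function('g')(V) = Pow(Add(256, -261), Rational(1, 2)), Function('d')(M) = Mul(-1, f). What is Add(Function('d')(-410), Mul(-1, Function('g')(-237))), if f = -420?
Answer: Add(420, Mul(-1, I, Pow(5, Rational(1, 2)))) ≈ Add(420.00, Mul(-2.2361, I))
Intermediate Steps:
Function('d')(M) = 420 (Function('d')(M) = Mul(-1, -420) = 420)
Function('g')(V) = Mul(I, Pow(5, Rational(1, 2))) (Function('g')(V) = Pow(-5, Rational(1, 2)) = Mul(I, Pow(5, Rational(1, 2))))
Add(Function('d')(-410), Mul(-1, Function('g')(-237))) = Add(420, Mul(-1, Mul(I, Pow(5, Rational(1, 2))))) = Add(420, Mul(-1, I, Pow(5, Rational(1, 2))))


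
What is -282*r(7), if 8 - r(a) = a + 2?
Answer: 282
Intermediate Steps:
r(a) = 6 - a (r(a) = 8 - (a + 2) = 8 - (2 + a) = 8 + (-2 - a) = 6 - a)
-282*r(7) = -282*(6 - 1*7) = -282*(6 - 7) = -282*(-1) = 282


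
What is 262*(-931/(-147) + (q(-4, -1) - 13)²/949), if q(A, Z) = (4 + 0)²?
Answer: 4731196/2847 ≈ 1661.8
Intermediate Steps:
q(A, Z) = 16 (q(A, Z) = 4² = 16)
262*(-931/(-147) + (q(-4, -1) - 13)²/949) = 262*(-931/(-147) + (16 - 13)²/949) = 262*(-931*(-1/147) + 3²*(1/949)) = 262*(19/3 + 9*(1/949)) = 262*(19/3 + 9/949) = 262*(18058/2847) = 4731196/2847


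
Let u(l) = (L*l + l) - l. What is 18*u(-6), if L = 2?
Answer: -216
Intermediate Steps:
u(l) = 2*l (u(l) = (2*l + l) - l = 3*l - l = 2*l)
18*u(-6) = 18*(2*(-6)) = 18*(-12) = -216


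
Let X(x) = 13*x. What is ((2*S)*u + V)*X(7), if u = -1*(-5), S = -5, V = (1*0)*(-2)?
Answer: -4550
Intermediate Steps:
V = 0 (V = 0*(-2) = 0)
u = 5
((2*S)*u + V)*X(7) = ((2*(-5))*5 + 0)*(13*7) = (-10*5 + 0)*91 = (-50 + 0)*91 = -50*91 = -4550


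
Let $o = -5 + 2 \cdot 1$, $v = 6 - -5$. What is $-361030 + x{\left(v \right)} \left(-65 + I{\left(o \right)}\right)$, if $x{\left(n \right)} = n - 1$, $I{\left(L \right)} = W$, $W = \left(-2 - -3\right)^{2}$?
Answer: $-361670$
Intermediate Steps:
$v = 11$ ($v = 6 + 5 = 11$)
$o = -3$ ($o = -5 + 2 = -3$)
$W = 1$ ($W = \left(-2 + 3\right)^{2} = 1^{2} = 1$)
$I{\left(L \right)} = 1$
$x{\left(n \right)} = -1 + n$ ($x{\left(n \right)} = n - 1 = -1 + n$)
$-361030 + x{\left(v \right)} \left(-65 + I{\left(o \right)}\right) = -361030 + \left(-1 + 11\right) \left(-65 + 1\right) = -361030 + 10 \left(-64\right) = -361030 - 640 = -361670$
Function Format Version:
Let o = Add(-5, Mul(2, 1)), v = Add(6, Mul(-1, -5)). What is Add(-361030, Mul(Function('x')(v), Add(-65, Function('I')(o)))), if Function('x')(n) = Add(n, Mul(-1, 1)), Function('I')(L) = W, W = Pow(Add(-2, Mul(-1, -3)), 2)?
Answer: -361670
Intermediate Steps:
v = 11 (v = Add(6, 5) = 11)
o = -3 (o = Add(-5, 2) = -3)
W = 1 (W = Pow(Add(-2, 3), 2) = Pow(1, 2) = 1)
Function('I')(L) = 1
Function('x')(n) = Add(-1, n) (Function('x')(n) = Add(n, -1) = Add(-1, n))
Add(-361030, Mul(Function('x')(v), Add(-65, Function('I')(o)))) = Add(-361030, Mul(Add(-1, 11), Add(-65, 1))) = Add(-361030, Mul(10, -64)) = Add(-361030, -640) = -361670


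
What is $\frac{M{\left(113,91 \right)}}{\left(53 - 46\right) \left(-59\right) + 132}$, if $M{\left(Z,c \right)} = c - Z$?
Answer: $\frac{22}{281} \approx 0.078292$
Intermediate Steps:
$\frac{M{\left(113,91 \right)}}{\left(53 - 46\right) \left(-59\right) + 132} = \frac{91 - 113}{\left(53 - 46\right) \left(-59\right) + 132} = - \frac{22}{7 \left(-59\right) + 132} = - \frac{22}{-413 + 132} = - \frac{22}{-281} = \left(-22\right) \left(- \frac{1}{281}\right) = \frac{22}{281}$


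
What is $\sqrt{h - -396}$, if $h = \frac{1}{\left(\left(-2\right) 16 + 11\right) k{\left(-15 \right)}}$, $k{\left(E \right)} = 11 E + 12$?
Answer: $\frac{\sqrt{454228593}}{1071} \approx 19.9$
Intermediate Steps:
$k{\left(E \right)} = 12 + 11 E$
$h = \frac{1}{3213}$ ($h = \frac{1}{\left(\left(-2\right) 16 + 11\right) \left(12 + 11 \left(-15\right)\right)} = \frac{1}{\left(-32 + 11\right) \left(12 - 165\right)} = \frac{1}{\left(-21\right) \left(-153\right)} = \left(- \frac{1}{21}\right) \left(- \frac{1}{153}\right) = \frac{1}{3213} \approx 0.00031124$)
$\sqrt{h - -396} = \sqrt{\frac{1}{3213} - -396} = \sqrt{\frac{1}{3213} + 396} = \sqrt{\frac{1272349}{3213}} = \frac{\sqrt{454228593}}{1071}$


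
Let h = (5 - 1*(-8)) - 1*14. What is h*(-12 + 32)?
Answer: -20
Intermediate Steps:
h = -1 (h = (5 + 8) - 14 = 13 - 14 = -1)
h*(-12 + 32) = -(-12 + 32) = -1*20 = -20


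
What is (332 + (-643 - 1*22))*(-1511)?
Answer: 503163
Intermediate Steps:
(332 + (-643 - 1*22))*(-1511) = (332 + (-643 - 22))*(-1511) = (332 - 665)*(-1511) = -333*(-1511) = 503163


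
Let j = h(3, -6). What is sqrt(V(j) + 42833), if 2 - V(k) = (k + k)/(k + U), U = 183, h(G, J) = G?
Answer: 2*sqrt(10291101)/31 ≈ 206.97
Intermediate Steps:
j = 3
V(k) = 2 - 2*k/(183 + k) (V(k) = 2 - (k + k)/(k + 183) = 2 - 2*k/(183 + k))
sqrt(V(j) + 42833) = sqrt(366/(183 + 3) + 42833) = sqrt(366/186 + 42833) = sqrt(366*(1/186) + 42833) = sqrt(61/31 + 42833) = sqrt(1327884/31) = 2*sqrt(10291101)/31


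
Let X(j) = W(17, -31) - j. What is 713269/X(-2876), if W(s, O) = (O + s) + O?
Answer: 713269/2831 ≈ 251.95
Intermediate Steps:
W(s, O) = s + 2*O
X(j) = -45 - j (X(j) = (17 + 2*(-31)) - j = (17 - 62) - j = -45 - j)
713269/X(-2876) = 713269/(-45 - 1*(-2876)) = 713269/(-45 + 2876) = 713269/2831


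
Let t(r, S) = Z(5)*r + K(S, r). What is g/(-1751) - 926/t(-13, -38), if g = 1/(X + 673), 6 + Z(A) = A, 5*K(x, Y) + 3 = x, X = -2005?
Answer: -224972857/1166166 ≈ -192.92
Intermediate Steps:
K(x, Y) = -⅗ + x/5
Z(A) = -6 + A
t(r, S) = -⅗ - r + S/5 (t(r, S) = (-6 + 5)*r + (-⅗ + S/5) = -r + (-⅗ + S/5) = -⅗ - r + S/5)
g = -1/1332 (g = 1/(-2005 + 673) = 1/(-1332) = -1/1332 ≈ -0.00075075)
g/(-1751) - 926/t(-13, -38) = -1/1332/(-1751) - 926/(-⅗ - 1*(-13) + (⅕)*(-38)) = -1/1332*(-1/1751) - 926/(-⅗ + 13 - 38/5) = 1/2332332 - 926/24/5 = 1/2332332 - 926*5/24 = 1/2332332 - 2315/12 = -224972857/1166166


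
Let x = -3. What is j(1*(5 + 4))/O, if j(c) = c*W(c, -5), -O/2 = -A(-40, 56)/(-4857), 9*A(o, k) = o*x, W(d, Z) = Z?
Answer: 131139/16 ≈ 8196.2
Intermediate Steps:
A(o, k) = -o/3 (A(o, k) = (o*(-3))/9 = (-3*o)/9 = -o/3)
O = -80/14571 (O = -(-2)*-⅓*(-40)/(-4857) = -(-2)*(40/3)*(-1/4857) = -(-2)*(-40)/14571 = -2*40/14571 = -80/14571 ≈ -0.0054904)
j(c) = -5*c (j(c) = c*(-5) = -5*c)
j(1*(5 + 4))/O = (-5*(5 + 4))/(-80/14571) = -5*9*(-14571/80) = -45*(-14571/80) = 131139/16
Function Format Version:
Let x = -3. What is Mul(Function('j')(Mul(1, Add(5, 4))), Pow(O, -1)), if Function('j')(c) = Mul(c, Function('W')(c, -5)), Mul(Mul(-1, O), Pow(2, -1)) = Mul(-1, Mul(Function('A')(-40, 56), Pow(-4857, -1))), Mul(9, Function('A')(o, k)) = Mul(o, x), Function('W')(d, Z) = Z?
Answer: Rational(131139, 16) ≈ 8196.2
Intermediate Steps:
Function('A')(o, k) = Mul(Rational(-1, 3), o) (Function('A')(o, k) = Mul(Rational(1, 9), Mul(o, -3)) = Mul(Rational(1, 9), Mul(-3, o)) = Mul(Rational(-1, 3), o))
O = Rational(-80, 14571) (O = Mul(-2, Mul(-1, Mul(Mul(Rational(-1, 3), -40), Pow(-4857, -1)))) = Mul(-2, Mul(-1, Mul(Rational(40, 3), Rational(-1, 4857)))) = Mul(-2, Mul(-1, Rational(-40, 14571))) = Mul(-2, Rational(40, 14571)) = Rational(-80, 14571) ≈ -0.0054904)
Function('j')(c) = Mul(-5, c) (Function('j')(c) = Mul(c, -5) = Mul(-5, c))
Mul(Function('j')(Mul(1, Add(5, 4))), Pow(O, -1)) = Mul(Mul(-5, Mul(1, Add(5, 4))), Pow(Rational(-80, 14571), -1)) = Mul(Mul(-5, Mul(1, 9)), Rational(-14571, 80)) = Mul(Mul(-5, 9), Rational(-14571, 80)) = Mul(-45, Rational(-14571, 80)) = Rational(131139, 16)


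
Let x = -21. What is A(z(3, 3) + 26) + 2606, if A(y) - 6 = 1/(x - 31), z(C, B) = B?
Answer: 135823/52 ≈ 2612.0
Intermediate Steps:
A(y) = 311/52 (A(y) = 6 + 1/(-21 - 31) = 6 + 1/(-52) = 6 - 1/52 = 311/52)
A(z(3, 3) + 26) + 2606 = 311/52 + 2606 = 135823/52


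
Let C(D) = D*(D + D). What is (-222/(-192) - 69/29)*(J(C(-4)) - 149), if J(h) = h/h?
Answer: 41995/232 ≈ 181.01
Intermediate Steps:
C(D) = 2*D**2 (C(D) = D*(2*D) = 2*D**2)
J(h) = 1
(-222/(-192) - 69/29)*(J(C(-4)) - 149) = (-222/(-192) - 69/29)*(1 - 149) = (-222*(-1/192) - 69*1/29)*(-148) = (37/32 - 69/29)*(-148) = -1135/928*(-148) = 41995/232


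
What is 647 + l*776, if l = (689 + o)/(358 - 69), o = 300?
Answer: 954447/289 ≈ 3302.6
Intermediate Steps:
l = 989/289 (l = (689 + 300)/(358 - 69) = 989/289 ≈ 3.4221)
647 + l*776 = 647 + (989/289)*776 = 647 + 767464/289 = 954447/289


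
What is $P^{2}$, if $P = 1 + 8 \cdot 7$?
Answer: $3249$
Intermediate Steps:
$P = 57$ ($P = 1 + 56 = 57$)
$P^{2} = 57^{2} = 3249$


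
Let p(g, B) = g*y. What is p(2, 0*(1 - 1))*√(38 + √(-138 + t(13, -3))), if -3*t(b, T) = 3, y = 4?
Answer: 8*√(38 + I*√139) ≈ 49.892 + 7.5619*I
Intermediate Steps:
p(g, B) = 4*g (p(g, B) = g*4 = 4*g)
t(b, T) = -1 (t(b, T) = -⅓*3 = -1)
p(2, 0*(1 - 1))*√(38 + √(-138 + t(13, -3))) = (4*2)*√(38 + √(-138 - 1)) = 8*√(38 + √(-139)) = 8*√(38 + I*√139)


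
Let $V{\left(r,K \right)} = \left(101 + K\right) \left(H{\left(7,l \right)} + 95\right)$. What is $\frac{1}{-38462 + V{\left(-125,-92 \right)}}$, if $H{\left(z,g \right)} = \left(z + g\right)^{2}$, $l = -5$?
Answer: $- \frac{1}{37571} \approx -2.6616 \cdot 10^{-5}$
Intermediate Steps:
$H{\left(z,g \right)} = \left(g + z\right)^{2}$
$V{\left(r,K \right)} = 9999 + 99 K$ ($V{\left(r,K \right)} = \left(101 + K\right) \left(\left(-5 + 7\right)^{2} + 95\right) = \left(101 + K\right) \left(2^{2} + 95\right) = \left(101 + K\right) \left(4 + 95\right) = \left(101 + K\right) 99 = 9999 + 99 K$)
$\frac{1}{-38462 + V{\left(-125,-92 \right)}} = \frac{1}{-38462 + \left(9999 + 99 \left(-92\right)\right)} = \frac{1}{-38462 + \left(9999 - 9108\right)} = \frac{1}{-38462 + 891} = \frac{1}{-37571} = - \frac{1}{37571}$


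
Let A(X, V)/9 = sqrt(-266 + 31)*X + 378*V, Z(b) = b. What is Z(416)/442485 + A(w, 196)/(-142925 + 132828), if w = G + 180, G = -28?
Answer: -295041257768/4467771045 - 1368*I*sqrt(235)/10097 ≈ -66.038 - 2.077*I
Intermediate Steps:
w = 152 (w = -28 + 180 = 152)
A(X, V) = 3402*V + 9*I*X*sqrt(235) (A(X, V) = 9*(sqrt(-266 + 31)*X + 378*V) = 9*(sqrt(-235)*X + 378*V) = 9*((I*sqrt(235))*X + 378*V) = 9*(I*X*sqrt(235) + 378*V) = 9*(378*V + I*X*sqrt(235)) = 3402*V + 9*I*X*sqrt(235))
Z(416)/442485 + A(w, 196)/(-142925 + 132828) = 416/442485 + (3402*196 + 9*I*152*sqrt(235))/(-142925 + 132828) = 416*(1/442485) + (666792 + 1368*I*sqrt(235))/(-10097) = 416/442485 + (666792 + 1368*I*sqrt(235))*(-1/10097) = 416/442485 + (-666792/10097 - 1368*I*sqrt(235)/10097) = -295041257768/4467771045 - 1368*I*sqrt(235)/10097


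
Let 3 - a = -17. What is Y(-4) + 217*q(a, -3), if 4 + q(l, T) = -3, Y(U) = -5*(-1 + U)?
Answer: -1494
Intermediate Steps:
a = 20 (a = 3 - 1*(-17) = 3 + 17 = 20)
Y(U) = 5 - 5*U
q(l, T) = -7 (q(l, T) = -4 - 3 = -7)
Y(-4) + 217*q(a, -3) = (5 - 5*(-4)) + 217*(-7) = (5 + 20) - 1519 = 25 - 1519 = -1494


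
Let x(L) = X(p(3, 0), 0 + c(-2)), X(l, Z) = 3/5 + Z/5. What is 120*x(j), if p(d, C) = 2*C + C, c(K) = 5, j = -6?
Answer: 192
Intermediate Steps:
p(d, C) = 3*C
X(l, Z) = ⅗ + Z/5 (X(l, Z) = 3*(⅕) + Z*(⅕) = ⅗ + Z/5)
x(L) = 8/5 (x(L) = ⅗ + (0 + 5)/5 = ⅗ + (⅕)*5 = ⅗ + 1 = 8/5)
120*x(j) = 120*(8/5) = 192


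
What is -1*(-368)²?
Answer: -135424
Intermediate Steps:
-1*(-368)² = -1*135424 = -135424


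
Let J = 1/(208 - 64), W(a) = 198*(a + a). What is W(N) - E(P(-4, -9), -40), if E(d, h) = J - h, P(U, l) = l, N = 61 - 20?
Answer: 2332223/144 ≈ 16196.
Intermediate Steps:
N = 41
W(a) = 396*a (W(a) = 198*(2*a) = 396*a)
J = 1/144 ≈ 0.0069444
E(d, h) = 1/144 - h
W(N) - E(P(-4, -9), -40) = 396*41 - (1/144 - 1*(-40)) = 16236 - (1/144 + 40) = 16236 - 1*5761/144 = 16236 - 5761/144 = 2332223/144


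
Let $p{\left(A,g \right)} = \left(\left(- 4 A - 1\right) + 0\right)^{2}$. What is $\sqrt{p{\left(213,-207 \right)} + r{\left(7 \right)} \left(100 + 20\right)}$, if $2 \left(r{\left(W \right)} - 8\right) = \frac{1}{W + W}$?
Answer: $\frac{\sqrt{35700091}}{7} \approx 853.57$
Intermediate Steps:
$r{\left(W \right)} = 8 + \frac{1}{4 W}$ ($r{\left(W \right)} = 8 + \frac{1}{2 \left(W + W\right)} = 8 + \frac{1}{2 \cdot 2 W} = 8 + \frac{\frac{1}{2} \frac{1}{W}}{2} = 8 + \frac{1}{4 W}$)
$p{\left(A,g \right)} = \left(-1 - 4 A\right)^{2}$ ($p{\left(A,g \right)} = \left(\left(-1 - 4 A\right) + 0\right)^{2} = \left(-1 - 4 A\right)^{2}$)
$\sqrt{p{\left(213,-207 \right)} + r{\left(7 \right)} \left(100 + 20\right)} = \sqrt{\left(1 + 4 \cdot 213\right)^{2} + \left(8 + \frac{1}{4 \cdot 7}\right) \left(100 + 20\right)} = \sqrt{\left(1 + 852\right)^{2} + \left(8 + \frac{1}{4} \cdot \frac{1}{7}\right) 120} = \sqrt{853^{2} + \left(8 + \frac{1}{28}\right) 120} = \sqrt{727609 + \frac{225}{28} \cdot 120} = \sqrt{727609 + \frac{6750}{7}} = \sqrt{\frac{5100013}{7}} = \frac{\sqrt{35700091}}{7}$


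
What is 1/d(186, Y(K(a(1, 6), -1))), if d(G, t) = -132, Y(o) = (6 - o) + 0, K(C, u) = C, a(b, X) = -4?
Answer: -1/132 ≈ -0.0075758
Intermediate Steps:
Y(o) = 6 - o
1/d(186, Y(K(a(1, 6), -1))) = 1/(-132) = -1/132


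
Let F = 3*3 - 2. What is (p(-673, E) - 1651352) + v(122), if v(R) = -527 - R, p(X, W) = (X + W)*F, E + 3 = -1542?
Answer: -1667527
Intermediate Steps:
F = 7 (F = 9 - 2 = 7)
E = -1545 (E = -3 - 1542 = -1545)
p(X, W) = 7*W + 7*X (p(X, W) = (X + W)*7 = (W + X)*7 = 7*W + 7*X)
(p(-673, E) - 1651352) + v(122) = ((7*(-1545) + 7*(-673)) - 1651352) + (-527 - 1*122) = ((-10815 - 4711) - 1651352) + (-527 - 122) = (-15526 - 1651352) - 649 = -1666878 - 649 = -1667527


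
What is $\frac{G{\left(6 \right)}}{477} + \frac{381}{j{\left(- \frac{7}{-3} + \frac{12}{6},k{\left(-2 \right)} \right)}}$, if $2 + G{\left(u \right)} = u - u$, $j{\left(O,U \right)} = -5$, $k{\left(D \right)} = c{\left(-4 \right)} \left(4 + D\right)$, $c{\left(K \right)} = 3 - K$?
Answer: $- \frac{181747}{2385} \approx -76.204$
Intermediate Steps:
$k{\left(D \right)} = 28 + 7 D$ ($k{\left(D \right)} = \left(3 - -4\right) \left(4 + D\right) = \left(3 + 4\right) \left(4 + D\right) = 7 \left(4 + D\right) = 28 + 7 D$)
$G{\left(u \right)} = -2$ ($G{\left(u \right)} = -2 + \left(u - u\right) = -2 + 0 = -2$)
$\frac{G{\left(6 \right)}}{477} + \frac{381}{j{\left(- \frac{7}{-3} + \frac{12}{6},k{\left(-2 \right)} \right)}} = - \frac{2}{477} + \frac{381}{-5} = \left(-2\right) \frac{1}{477} + 381 \left(- \frac{1}{5}\right) = - \frac{2}{477} - \frac{381}{5} = - \frac{181747}{2385}$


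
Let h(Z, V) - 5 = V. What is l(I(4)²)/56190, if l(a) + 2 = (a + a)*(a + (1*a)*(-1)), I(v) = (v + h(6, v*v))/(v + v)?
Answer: -1/28095 ≈ -3.5594e-5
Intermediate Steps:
h(Z, V) = 5 + V
I(v) = (5 + v + v²)/(2*v) (I(v) = (v + (5 + v*v))/(v + v) = (v + (5 + v²))/((2*v)) = (5 + v + v²)*(1/(2*v)) = (5 + v + v²)/(2*v))
l(a) = -2 (l(a) = -2 + (a + a)*(a + (1*a)*(-1)) = -2 + (2*a)*(a + a*(-1)) = -2 + (2*a)*(a - a) = -2 + (2*a)*0 = -2 + 0 = -2)
l(I(4)²)/56190 = -2/56190 = -2*1/56190 = -1/28095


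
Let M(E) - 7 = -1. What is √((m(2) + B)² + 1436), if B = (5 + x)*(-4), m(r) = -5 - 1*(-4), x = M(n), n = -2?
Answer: √3461 ≈ 58.830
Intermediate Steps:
M(E) = 6 (M(E) = 7 - 1 = 6)
x = 6
m(r) = -1 (m(r) = -5 + 4 = -1)
B = -44 (B = (5 + 6)*(-4) = 11*(-4) = -44)
√((m(2) + B)² + 1436) = √((-1 - 44)² + 1436) = √((-45)² + 1436) = √(2025 + 1436) = √3461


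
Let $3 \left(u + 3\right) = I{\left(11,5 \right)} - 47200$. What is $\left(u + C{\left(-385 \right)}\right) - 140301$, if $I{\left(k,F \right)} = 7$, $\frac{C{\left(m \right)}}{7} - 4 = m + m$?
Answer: $-161397$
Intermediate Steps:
$C{\left(m \right)} = 28 + 14 m$ ($C{\left(m \right)} = 28 + 7 \left(m + m\right) = 28 + 7 \cdot 2 m = 28 + 14 m$)
$u = -15734$ ($u = -3 + \frac{7 - 47200}{3} = -3 + \frac{1}{3} \left(-47193\right) = -3 - 15731 = -15734$)
$\left(u + C{\left(-385 \right)}\right) - 140301 = \left(-15734 + \left(28 + 14 \left(-385\right)\right)\right) - 140301 = \left(-15734 + \left(28 - 5390\right)\right) - 140301 = \left(-15734 - 5362\right) - 140301 = -21096 - 140301 = -161397$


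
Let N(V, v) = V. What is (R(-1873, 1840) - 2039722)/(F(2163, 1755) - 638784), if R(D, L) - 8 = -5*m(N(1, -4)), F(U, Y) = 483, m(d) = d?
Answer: 2039719/638301 ≈ 3.1955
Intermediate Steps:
R(D, L) = 3 (R(D, L) = 8 - 5*1 = 8 - 5 = 3)
(R(-1873, 1840) - 2039722)/(F(2163, 1755) - 638784) = (3 - 2039722)/(483 - 638784) = -2039719/(-638301) = -2039719*(-1/638301) = 2039719/638301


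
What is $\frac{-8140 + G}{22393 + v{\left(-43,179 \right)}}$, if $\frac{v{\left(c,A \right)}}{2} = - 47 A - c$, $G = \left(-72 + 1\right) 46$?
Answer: $- \frac{11406}{5653} \approx -2.0177$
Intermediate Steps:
$G = -3266$ ($G = \left(-71\right) 46 = -3266$)
$v{\left(c,A \right)} = - 94 A - 2 c$ ($v{\left(c,A \right)} = 2 \left(- 47 A - c\right) = 2 \left(- c - 47 A\right) = - 94 A - 2 c$)
$\frac{-8140 + G}{22393 + v{\left(-43,179 \right)}} = \frac{-8140 - 3266}{22393 - 16740} = - \frac{11406}{22393 + \left(-16826 + 86\right)} = - \frac{11406}{22393 - 16740} = - \frac{11406}{5653}$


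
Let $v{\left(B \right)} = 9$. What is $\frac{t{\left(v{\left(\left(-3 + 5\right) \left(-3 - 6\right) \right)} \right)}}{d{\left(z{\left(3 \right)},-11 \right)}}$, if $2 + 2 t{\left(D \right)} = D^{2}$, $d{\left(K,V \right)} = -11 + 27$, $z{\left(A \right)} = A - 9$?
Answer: $\frac{79}{32} \approx 2.4688$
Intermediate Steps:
$z{\left(A \right)} = -9 + A$
$d{\left(K,V \right)} = 16$
$t{\left(D \right)} = -1 + \frac{D^{2}}{2}$
$\frac{t{\left(v{\left(\left(-3 + 5\right) \left(-3 - 6\right) \right)} \right)}}{d{\left(z{\left(3 \right)},-11 \right)}} = \frac{-1 + \frac{9^{2}}{2}}{16} = \left(-1 + \frac{1}{2} \cdot 81\right) \frac{1}{16} = \left(-1 + \frac{81}{2}\right) \frac{1}{16} = \frac{79}{2} \cdot \frac{1}{16} = \frac{79}{32}$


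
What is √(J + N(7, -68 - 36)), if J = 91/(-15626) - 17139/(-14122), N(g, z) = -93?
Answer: I*√1653054135411137/4243661 ≈ 9.5808*I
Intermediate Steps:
J = 5125556/4243661 (J = 91*(-1/15626) - 17139*(-1/14122) = -7/1202 + 17139/14122 = 5125556/4243661 ≈ 1.2078)
√(J + N(7, -68 - 36)) = √(5125556/4243661 - 93) = √(-389534917/4243661) = I*√1653054135411137/4243661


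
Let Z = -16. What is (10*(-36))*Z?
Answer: 5760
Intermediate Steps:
(10*(-36))*Z = (10*(-36))*(-16) = -360*(-16) = 5760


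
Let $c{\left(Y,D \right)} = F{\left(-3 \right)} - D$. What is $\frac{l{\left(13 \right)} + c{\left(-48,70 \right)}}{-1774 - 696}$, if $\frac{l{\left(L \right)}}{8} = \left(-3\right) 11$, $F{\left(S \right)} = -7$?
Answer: $\frac{341}{2470} \approx 0.13806$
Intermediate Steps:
$l{\left(L \right)} = -264$ ($l{\left(L \right)} = 8 \left(\left(-3\right) 11\right) = 8 \left(-33\right) = -264$)
$c{\left(Y,D \right)} = -7 - D$
$\frac{l{\left(13 \right)} + c{\left(-48,70 \right)}}{-1774 - 696} = \frac{-264 - 77}{-1774 - 696} = \frac{-264 - 77}{-2470} = \left(-264 - 77\right) \left(- \frac{1}{2470}\right) = \left(-341\right) \left(- \frac{1}{2470}\right) = \frac{341}{2470}$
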